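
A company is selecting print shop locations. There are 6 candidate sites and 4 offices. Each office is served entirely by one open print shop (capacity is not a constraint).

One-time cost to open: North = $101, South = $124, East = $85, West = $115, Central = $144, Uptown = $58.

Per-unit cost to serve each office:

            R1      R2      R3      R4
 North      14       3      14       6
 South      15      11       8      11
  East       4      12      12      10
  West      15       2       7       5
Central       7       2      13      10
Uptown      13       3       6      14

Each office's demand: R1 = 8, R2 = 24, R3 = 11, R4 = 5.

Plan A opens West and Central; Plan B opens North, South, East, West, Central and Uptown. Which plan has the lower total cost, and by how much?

Plan A: {West, Central}: R1→Central 7·8=56, R2→West 2·24=48, R3→West 7·11=77, R4→West 5·5=25. Service 206; fixed 259; total 465.
Plan B: {North, South, East, West, Central, Uptown}: R1→East 4·8=32, R2→West 2·24=48, R3→Uptown 6·11=66, R4→West 5·5=25. Service 171; fixed 627; total 798.
Difference: |465 − 798| = 333.

Plan A is cheaper by 333.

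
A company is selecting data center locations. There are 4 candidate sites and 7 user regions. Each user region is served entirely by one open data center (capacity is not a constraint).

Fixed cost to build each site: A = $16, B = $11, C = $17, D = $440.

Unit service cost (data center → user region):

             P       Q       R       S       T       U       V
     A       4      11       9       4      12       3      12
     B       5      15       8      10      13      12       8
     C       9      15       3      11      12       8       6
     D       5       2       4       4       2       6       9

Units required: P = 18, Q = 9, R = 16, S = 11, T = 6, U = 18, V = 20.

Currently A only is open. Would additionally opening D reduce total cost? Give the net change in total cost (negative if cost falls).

Current service cost with {A}: 725.
Adding D: each user region re-picks its cheapest; new service cost 444, saving 281.
Extra fixed cost: 440. Net change = 440 − 281 = 159.
(Totals: 741 → 900.)

No — net change +159 (cost rises by 159).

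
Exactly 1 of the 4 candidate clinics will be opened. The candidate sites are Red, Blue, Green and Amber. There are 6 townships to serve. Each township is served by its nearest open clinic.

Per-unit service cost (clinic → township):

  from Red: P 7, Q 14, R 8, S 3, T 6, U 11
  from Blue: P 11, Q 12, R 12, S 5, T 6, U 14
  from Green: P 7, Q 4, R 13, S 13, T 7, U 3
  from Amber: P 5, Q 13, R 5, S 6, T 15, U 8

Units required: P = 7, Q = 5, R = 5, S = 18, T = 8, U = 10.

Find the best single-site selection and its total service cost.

Choose Red only; total service cost 371.

With exactly 1 open, each township uses its cheapest among the chosen.
{Red}: P→Red 7·7=49, Q→Red 14·5=70, R→Red 8·5=40, S→Red 3·18=54, T→Red 6·8=48, U→Red 11·10=110. Service cost 371.
{Amber}: service cost 433
{Green}: service cost 454
Among all 4 size-1 choices, {Red} is lowest.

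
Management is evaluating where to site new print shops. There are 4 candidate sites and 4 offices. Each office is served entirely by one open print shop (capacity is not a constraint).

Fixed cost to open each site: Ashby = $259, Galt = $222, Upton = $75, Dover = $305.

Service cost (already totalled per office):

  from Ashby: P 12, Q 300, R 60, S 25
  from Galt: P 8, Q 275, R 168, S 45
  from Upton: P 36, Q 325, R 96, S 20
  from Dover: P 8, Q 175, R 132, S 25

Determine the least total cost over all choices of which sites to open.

Minimum total cost: 552

For any fixed open set, each office goes to its cheapest open site; total = fixed + service.
{Upton}: P→Upton 36, Q→Upton 325, R→Upton 96, S→Upton 20. Service 477; fixed 75; total 552.
{Dover}: service 340 + fixed 305 = 645
{Ashby}: P→Ashby 12, Q→Ashby 300, R→Ashby 60, S→Ashby 25. Service 397; fixed 259; total 656.
{Ashby, Galt, Upton, Dover}: service 263 + fixed 861 = 1124
(All 15 nonempty subsets were checked; Upton only is lowest.)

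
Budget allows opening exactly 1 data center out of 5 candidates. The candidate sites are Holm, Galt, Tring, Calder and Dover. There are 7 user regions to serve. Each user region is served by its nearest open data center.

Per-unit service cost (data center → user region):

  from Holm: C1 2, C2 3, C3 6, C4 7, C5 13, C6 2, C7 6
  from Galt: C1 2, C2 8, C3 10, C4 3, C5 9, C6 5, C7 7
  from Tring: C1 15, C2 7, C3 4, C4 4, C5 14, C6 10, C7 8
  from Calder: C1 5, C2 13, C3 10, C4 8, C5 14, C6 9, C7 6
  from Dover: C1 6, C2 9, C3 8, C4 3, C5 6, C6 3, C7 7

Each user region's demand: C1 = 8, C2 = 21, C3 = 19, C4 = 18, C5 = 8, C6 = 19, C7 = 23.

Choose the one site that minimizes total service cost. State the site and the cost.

Choose Holm only; total service cost 599.

With exactly 1 open, each user region uses its cheapest among the chosen.
{Holm}: C1→Holm 2·8=16, C2→Holm 3·21=63, C3→Holm 6·19=114, C4→Holm 7·18=126, C5→Holm 13·8=104, C6→Holm 2·19=38, C7→Holm 6·23=138. Service cost 599.
{Dover}: service cost 709
{Galt}: service cost 756
Among all 5 size-1 choices, {Holm} is lowest.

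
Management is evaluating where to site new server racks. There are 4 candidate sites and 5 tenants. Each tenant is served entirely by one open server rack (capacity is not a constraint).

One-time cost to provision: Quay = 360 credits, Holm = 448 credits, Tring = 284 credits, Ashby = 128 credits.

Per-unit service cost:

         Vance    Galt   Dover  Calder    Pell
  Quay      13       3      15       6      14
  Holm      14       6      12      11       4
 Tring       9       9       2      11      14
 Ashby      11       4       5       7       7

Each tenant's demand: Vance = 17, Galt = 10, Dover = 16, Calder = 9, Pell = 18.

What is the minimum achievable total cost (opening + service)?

For any fixed open set, each tenant goes to its cheapest open site; total = fixed + service.
{Ashby}: Vance→Ashby 11·17=187, Galt→Ashby 4·10=40, Dover→Ashby 5·16=80, Calder→Ashby 7·9=63, Pell→Ashby 7·18=126. Service 496; fixed 128; total 624.
{Tring, Ashby}: service 414 + fixed 412 = 826
{Tring}: Vance→Tring 9·17=153, Galt→Tring 9·10=90, Dover→Tring 2·16=32, Calder→Tring 11·9=99, Pell→Tring 14·18=252. Service 626; fixed 284; total 910.
{Quay, Holm, Tring, Ashby}: Vance→Tring 9·17=153, Galt→Quay 3·10=30, Dover→Tring 2·16=32, Calder→Quay 6·9=54, Pell→Holm 4·18=72. Service 341; fixed 1220; total 1561.
No other subset beats 624.

Minimum total cost: 624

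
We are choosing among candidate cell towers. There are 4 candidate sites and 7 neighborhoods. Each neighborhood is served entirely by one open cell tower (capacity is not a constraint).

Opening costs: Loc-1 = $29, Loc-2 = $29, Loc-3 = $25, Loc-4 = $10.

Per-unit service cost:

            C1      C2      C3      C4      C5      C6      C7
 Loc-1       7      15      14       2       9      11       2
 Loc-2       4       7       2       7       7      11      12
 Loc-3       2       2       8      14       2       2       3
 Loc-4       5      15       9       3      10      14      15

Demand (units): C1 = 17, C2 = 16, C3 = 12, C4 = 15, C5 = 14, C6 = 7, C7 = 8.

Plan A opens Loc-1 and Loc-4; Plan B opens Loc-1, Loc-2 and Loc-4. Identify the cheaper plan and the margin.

Plan A: {Loc-1, Loc-4}: C1→Loc-4 5·17=85, C2→Loc-1 15·16=240, C3→Loc-4 9·12=108, C4→Loc-1 2·15=30, C5→Loc-1 9·14=126, C6→Loc-1 11·7=77, C7→Loc-1 2·8=16. Service 682; fixed 39; total 721.
Plan B: {Loc-1, Loc-2, Loc-4}: C1→Loc-2 4·17=68, C2→Loc-2 7·16=112, C3→Loc-2 2·12=24, C4→Loc-1 2·15=30, C5→Loc-2 7·14=98, C6→Loc-1 11·7=77, C7→Loc-1 2·8=16. Service 425; fixed 68; total 493.
Difference: |721 − 493| = 228.

Plan B is cheaper by 228.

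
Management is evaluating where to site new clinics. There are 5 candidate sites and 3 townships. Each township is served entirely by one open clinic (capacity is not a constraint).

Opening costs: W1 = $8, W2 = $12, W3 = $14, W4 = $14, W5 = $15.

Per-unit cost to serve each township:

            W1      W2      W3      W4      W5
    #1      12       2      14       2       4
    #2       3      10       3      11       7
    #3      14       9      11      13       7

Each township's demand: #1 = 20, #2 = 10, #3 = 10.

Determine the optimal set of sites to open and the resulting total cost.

Open W1, W2 and W5; minimum total cost 175.

For any fixed open set, each township goes to its cheapest open site; total = fixed + service.
{W1, W2, W5}: #1→W2 2·20=40, #2→W1 3·10=30, #3→W5 7·10=70. Service 140; fixed 35; total 175.
{W1, W4, W5}: service 140 + fixed 37 = 177
{W1, W2}: #1→W2 2·20=40, #2→W1 3·10=30, #3→W2 9·10=90. Service 160; fixed 20; total 180.
{W1, W2, W3, W4, W5}: #1→W2 2·20=40, #2→W1 3·10=30, #3→W5 7·10=70. Service 140; fixed 63; total 203.
No other subset beats 175.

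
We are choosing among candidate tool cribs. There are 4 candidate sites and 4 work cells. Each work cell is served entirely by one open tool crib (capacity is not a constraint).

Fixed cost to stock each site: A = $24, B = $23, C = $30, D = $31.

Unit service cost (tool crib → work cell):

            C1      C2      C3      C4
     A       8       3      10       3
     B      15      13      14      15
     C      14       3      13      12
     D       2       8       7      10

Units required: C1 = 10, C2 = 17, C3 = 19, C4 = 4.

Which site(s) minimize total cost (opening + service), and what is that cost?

Open A and D; minimum total cost 271.

For any fixed open set, each work cell goes to its cheapest open site; total = fixed + service.
{A, D}: C1→D 2·10=20, C2→A 3·17=51, C3→D 7·19=133, C4→A 3·4=12. Service 216; fixed 55; total 271.
{A, B, D}: service 216 + fixed 78 = 294
{A, C, D}: service 216 + fixed 85 = 301
{A, B, C, D}: service 216 + fixed 108 = 324
No other subset beats 271.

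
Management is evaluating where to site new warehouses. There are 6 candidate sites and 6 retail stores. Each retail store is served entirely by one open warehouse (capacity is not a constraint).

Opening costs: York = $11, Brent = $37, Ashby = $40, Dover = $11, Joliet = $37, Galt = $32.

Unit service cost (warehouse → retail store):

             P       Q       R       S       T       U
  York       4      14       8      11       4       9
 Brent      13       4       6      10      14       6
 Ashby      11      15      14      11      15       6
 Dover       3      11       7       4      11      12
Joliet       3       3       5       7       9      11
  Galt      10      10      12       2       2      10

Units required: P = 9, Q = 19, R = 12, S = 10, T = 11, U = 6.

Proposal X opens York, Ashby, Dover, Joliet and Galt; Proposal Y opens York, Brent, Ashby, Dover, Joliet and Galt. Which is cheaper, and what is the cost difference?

Proposal X is cheaper by 37.

Proposal X: {York, Ashby, Dover, Joliet, Galt}: P→Dover 3·9=27, Q→Joliet 3·19=57, R→Joliet 5·12=60, S→Galt 2·10=20, T→Galt 2·11=22, U→Ashby 6·6=36. Service 222; fixed 131; total 353.
Proposal Y: {York, Brent, Ashby, Dover, Joliet, Galt}: P→Dover 3·9=27, Q→Joliet 3·19=57, R→Joliet 5·12=60, S→Galt 2·10=20, T→Galt 2·11=22, U→Brent 6·6=36. Service 222; fixed 168; total 390.
Difference: |353 − 390| = 37.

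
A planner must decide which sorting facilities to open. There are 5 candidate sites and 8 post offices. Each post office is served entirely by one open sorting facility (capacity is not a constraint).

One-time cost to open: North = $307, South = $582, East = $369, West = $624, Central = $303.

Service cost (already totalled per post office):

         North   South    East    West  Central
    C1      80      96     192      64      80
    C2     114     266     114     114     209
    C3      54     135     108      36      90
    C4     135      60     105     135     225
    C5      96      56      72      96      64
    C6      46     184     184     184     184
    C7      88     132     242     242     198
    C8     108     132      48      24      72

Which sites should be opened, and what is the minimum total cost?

For any fixed open set, each post office goes to its cheapest open site; total = fixed + service.
{North}: C1→North 80, C2→North 114, C3→North 54, C4→North 135, C5→North 96, C6→North 46, C7→North 88, C8→North 108. Service 721; fixed 307; total 1028.
{North, Central}: service 653 + fixed 610 = 1263
{North, East}: C1→North 80, C2→North 114, C3→North 54, C4→East 105, C5→East 72, C6→North 46, C7→North 88, C8→East 48. Service 607; fixed 676; total 1283.
{North, South, East, West, Central}: C1→West 64, C2→North 114, C3→West 36, C4→South 60, C5→South 56, C6→North 46, C7→North 88, C8→West 24. Service 488; fixed 2185; total 2673.
No other subset beats 1028.

Open North only; minimum total cost 1028.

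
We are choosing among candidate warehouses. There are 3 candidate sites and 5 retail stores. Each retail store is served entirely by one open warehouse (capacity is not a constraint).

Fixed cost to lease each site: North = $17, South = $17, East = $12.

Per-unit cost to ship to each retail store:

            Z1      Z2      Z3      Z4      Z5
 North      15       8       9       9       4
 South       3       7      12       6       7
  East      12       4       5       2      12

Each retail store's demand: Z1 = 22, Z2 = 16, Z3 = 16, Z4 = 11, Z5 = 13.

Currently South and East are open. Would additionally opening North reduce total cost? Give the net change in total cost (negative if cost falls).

Current service cost with {South, East}: 323.
Adding North: each retail store re-picks its cheapest; new service cost 284, saving 39.
Extra fixed cost: 17. Net change = 17 − 39 = -22.
(Totals: 352 → 330.)

Yes — net change −22 (cost falls by 22).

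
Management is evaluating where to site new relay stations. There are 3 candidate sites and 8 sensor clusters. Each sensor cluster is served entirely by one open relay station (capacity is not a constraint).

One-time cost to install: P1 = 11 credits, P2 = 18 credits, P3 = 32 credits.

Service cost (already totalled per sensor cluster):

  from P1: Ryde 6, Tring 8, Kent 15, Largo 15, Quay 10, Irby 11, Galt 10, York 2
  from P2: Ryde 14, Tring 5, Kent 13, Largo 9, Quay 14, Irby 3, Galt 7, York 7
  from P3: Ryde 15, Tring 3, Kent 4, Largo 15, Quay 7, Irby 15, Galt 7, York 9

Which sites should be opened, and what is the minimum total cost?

Open P1 and P2; minimum total cost 84.

For any fixed open set, each sensor cluster goes to its cheapest open site; total = fixed + service.
{P1, P2}: Ryde→P1 6, Tring→P2 5, Kent→P2 13, Largo→P2 9, Quay→P1 10, Irby→P2 3, Galt→P2 7, York→P1 2. Service 55; fixed 29; total 84.
{P1}: service 77 + fixed 11 = 88
{P2}: Ryde→P2 14, Tring→P2 5, Kent→P2 13, Largo→P2 9, Quay→P2 14, Irby→P2 3, Galt→P2 7, York→P2 7. Service 72; fixed 18; total 90.
{P1, P2, P3}: service 41 + fixed 61 = 102
(All 7 nonempty subsets were checked; P1 and P2 is lowest.)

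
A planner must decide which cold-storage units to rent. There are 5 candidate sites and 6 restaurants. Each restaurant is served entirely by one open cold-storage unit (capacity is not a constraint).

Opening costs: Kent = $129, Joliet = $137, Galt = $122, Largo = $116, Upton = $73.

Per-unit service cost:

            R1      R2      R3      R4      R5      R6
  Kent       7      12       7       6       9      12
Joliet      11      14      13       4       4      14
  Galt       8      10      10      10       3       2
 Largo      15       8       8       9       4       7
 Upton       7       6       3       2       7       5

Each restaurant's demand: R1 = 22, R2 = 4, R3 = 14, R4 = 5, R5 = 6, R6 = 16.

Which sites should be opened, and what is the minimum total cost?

Open Upton only; minimum total cost 425.

For any fixed open set, each restaurant goes to its cheapest open site; total = fixed + service.
{Upton}: R1→Upton 7·22=154, R2→Upton 6·4=24, R3→Upton 3·14=42, R4→Upton 2·5=10, R5→Upton 7·6=42, R6→Upton 5·16=80. Service 352; fixed 73; total 425.
{Galt, Upton}: service 280 + fixed 195 = 475
{Largo, Upton}: service 334 + fixed 189 = 523
{Kent, Joliet, Galt, Largo, Upton}: service 280 + fixed 577 = 857
No other subset beats 425.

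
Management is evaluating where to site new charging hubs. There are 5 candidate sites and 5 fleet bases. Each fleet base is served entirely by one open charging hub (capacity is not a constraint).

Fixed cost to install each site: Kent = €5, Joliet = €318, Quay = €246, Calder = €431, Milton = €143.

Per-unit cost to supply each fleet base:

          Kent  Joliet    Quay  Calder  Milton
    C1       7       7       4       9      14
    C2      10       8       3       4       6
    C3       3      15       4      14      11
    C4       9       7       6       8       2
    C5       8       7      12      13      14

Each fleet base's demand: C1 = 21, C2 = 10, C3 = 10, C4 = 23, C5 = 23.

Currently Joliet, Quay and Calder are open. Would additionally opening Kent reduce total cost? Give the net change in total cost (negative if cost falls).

Current service cost with {Joliet, Quay, Calder}: 453.
Adding Kent: each fleet base re-picks its cheapest; new service cost 443, saving 10.
Extra fixed cost: 5. Net change = 5 − 10 = -5.
(Totals: 1448 → 1443.)

Yes — net change −5 (cost falls by 5).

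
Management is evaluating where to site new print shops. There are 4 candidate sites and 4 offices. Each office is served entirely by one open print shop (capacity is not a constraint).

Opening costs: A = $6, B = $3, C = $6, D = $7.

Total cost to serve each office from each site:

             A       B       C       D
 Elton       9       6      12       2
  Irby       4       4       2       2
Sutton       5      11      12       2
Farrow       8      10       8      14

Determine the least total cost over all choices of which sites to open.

Minimum total cost: 26

For any fixed open set, each office goes to its cheapest open site; total = fixed + service.
{B, D}: Elton→D 2, Irby→D 2, Sutton→D 2, Farrow→B 10. Service 16; fixed 10; total 26.
{A, D}: Elton→D 2, Irby→D 2, Sutton→D 2, Farrow→A 8. Service 14; fixed 13; total 27.
{C, D}: Elton→D 2, Irby→C 2, Sutton→D 2, Farrow→C 8. Service 14; fixed 13; total 27.
{A, B, C, D}: Elton→D 2, Irby→C 2, Sutton→D 2, Farrow→A 8. Service 14; fixed 22; total 36.
No other subset beats 26.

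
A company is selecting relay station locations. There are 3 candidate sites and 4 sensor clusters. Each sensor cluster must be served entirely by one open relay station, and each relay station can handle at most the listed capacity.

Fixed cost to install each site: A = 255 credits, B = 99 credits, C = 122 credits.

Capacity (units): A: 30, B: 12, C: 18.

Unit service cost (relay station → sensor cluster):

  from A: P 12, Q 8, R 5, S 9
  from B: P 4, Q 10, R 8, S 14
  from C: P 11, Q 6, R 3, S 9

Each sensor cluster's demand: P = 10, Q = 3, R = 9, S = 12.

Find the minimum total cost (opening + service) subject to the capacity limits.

Open {A, B}: P→B 4·10=40, Q→A 8·3=24, R→A 5·9=45, S→A 9·12=108.
Loads: A carries 24/30, B carries 10/12. Service 217; fixed 354; total 571.
Next best feasible plan costs 650.

Minimum total cost: 571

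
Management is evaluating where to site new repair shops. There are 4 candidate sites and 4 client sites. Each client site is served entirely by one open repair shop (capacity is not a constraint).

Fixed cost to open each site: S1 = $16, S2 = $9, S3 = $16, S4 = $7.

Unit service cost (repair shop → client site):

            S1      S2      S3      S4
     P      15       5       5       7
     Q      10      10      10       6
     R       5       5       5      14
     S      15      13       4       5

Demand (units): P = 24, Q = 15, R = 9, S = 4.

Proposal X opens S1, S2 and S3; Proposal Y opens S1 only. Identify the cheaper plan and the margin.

Proposal X is cheaper by 259.

Proposal X: {S1, S2, S3}: P→S2 5·24=120, Q→S1 10·15=150, R→S1 5·9=45, S→S3 4·4=16. Service 331; fixed 41; total 372.
Proposal Y: {S1}: P→S1 15·24=360, Q→S1 10·15=150, R→S1 5·9=45, S→S1 15·4=60. Service 615; fixed 16; total 631.
Difference: |372 − 631| = 259.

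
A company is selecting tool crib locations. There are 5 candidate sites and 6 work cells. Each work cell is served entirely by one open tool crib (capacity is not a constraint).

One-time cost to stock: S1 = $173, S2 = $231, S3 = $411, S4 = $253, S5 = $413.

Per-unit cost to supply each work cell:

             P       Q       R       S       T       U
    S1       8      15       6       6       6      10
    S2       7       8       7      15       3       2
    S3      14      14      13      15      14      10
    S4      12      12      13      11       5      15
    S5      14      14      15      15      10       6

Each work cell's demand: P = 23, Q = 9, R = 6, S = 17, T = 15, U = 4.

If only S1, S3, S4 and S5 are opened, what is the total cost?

Total cost: 1779

Each work cell is assigned to its cheapest site among the open ones.
{S1, S3, S4, S5}: P→S1 8·23=184, Q→S4 12·9=108, R→S1 6·6=36, S→S1 6·17=102, T→S4 5·15=75, U→S5 6·4=24. Service 529; fixed 1250; total 1779.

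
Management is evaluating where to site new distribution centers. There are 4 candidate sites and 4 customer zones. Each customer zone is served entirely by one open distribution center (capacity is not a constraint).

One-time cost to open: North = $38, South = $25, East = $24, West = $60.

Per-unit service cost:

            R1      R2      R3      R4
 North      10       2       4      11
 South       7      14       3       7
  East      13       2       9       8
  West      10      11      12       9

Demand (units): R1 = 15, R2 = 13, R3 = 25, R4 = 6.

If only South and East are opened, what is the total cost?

Total cost: 297

Each customer zone is assigned to its cheapest site among the open ones.
{South, East}: R1→South 7·15=105, R2→East 2·13=26, R3→South 3·25=75, R4→South 7·6=42. Service 248; fixed 49; total 297.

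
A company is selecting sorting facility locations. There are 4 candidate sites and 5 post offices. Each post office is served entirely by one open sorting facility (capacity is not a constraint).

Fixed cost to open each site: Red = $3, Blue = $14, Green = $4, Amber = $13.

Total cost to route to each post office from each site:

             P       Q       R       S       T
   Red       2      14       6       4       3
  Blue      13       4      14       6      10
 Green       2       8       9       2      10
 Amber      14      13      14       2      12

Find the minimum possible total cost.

For any fixed open set, each post office goes to its cheapest open site; total = fixed + service.
{Red, Green}: P→Red 2, Q→Green 8, R→Red 6, S→Green 2, T→Red 3. Service 21; fixed 7; total 28.
{Red}: service 29 + fixed 3 = 32
{Green}: service 31 + fixed 4 = 35
{Red, Blue, Green, Amber}: service 17 + fixed 34 = 51
No other subset beats 28.

Minimum total cost: 28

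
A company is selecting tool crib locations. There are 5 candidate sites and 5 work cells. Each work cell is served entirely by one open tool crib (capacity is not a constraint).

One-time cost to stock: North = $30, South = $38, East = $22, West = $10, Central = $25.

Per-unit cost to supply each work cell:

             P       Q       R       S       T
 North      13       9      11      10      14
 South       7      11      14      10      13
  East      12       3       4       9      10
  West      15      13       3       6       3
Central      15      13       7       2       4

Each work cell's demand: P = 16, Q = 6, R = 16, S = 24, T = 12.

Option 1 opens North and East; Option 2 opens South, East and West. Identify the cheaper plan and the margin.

Option 1: {North, East}: P→East 12·16=192, Q→East 3·6=18, R→East 4·16=64, S→East 9·24=216, T→East 10·12=120. Service 610; fixed 52; total 662.
Option 2: {South, East, West}: P→South 7·16=112, Q→East 3·6=18, R→West 3·16=48, S→West 6·24=144, T→West 3·12=36. Service 358; fixed 70; total 428.
Difference: |662 − 428| = 234.

Option 2 is cheaper by 234.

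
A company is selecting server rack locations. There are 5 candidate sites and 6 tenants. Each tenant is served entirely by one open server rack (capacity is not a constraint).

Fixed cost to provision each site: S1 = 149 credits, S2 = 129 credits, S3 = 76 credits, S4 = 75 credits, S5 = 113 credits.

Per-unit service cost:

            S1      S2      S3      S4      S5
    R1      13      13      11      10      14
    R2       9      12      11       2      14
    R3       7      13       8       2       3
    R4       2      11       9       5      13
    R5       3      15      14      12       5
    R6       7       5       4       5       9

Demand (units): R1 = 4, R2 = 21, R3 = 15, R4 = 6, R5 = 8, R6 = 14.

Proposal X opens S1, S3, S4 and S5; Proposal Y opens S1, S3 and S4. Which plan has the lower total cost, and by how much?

Proposal Y is cheaper by 113.

Proposal X: {S1, S3, S4, S5}: R1→S4 10·4=40, R2→S4 2·21=42, R3→S4 2·15=30, R4→S1 2·6=12, R5→S1 3·8=24, R6→S3 4·14=56. Service 204; fixed 413; total 617.
Proposal Y: {S1, S3, S4}: R1→S4 10·4=40, R2→S4 2·21=42, R3→S4 2·15=30, R4→S1 2·6=12, R5→S1 3·8=24, R6→S3 4·14=56. Service 204; fixed 300; total 504.
Difference: |617 − 504| = 113.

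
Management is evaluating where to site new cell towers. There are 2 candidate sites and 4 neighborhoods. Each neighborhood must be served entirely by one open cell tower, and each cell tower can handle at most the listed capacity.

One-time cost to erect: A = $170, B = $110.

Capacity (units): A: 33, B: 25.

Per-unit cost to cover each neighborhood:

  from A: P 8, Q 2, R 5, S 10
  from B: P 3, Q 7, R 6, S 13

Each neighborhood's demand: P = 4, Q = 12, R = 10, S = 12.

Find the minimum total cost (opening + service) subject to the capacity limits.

Minimum total cost: 496

Open {A, B}: P→B 3·4=12, Q→A 2·12=24, R→B 6·10=60, S→A 10·12=120.
Loads: A carries 24/33, B carries 14/25. Service 216; fixed 280; total 496.
Next best feasible plan costs 516.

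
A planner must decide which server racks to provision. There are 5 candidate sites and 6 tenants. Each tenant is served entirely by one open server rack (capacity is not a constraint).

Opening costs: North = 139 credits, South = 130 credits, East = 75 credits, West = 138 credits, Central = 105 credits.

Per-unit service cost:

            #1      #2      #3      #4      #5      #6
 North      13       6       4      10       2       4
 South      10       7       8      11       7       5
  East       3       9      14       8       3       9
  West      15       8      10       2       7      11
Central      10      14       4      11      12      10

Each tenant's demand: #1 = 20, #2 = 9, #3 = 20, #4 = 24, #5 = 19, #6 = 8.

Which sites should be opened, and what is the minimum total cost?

Open North, East and West; minimum total cost 664.

For any fixed open set, each tenant goes to its cheapest open site; total = fixed + service.
{North, East, West}: #1→East 3·20=60, #2→North 6·9=54, #3→North 4·20=80, #4→West 2·24=48, #5→North 2·19=38, #6→North 4·8=32. Service 312; fixed 352; total 664.
{North, East}: #1→East 3·20=60, #2→North 6·9=54, #3→North 4·20=80, #4→East 8·24=192, #5→North 2·19=38, #6→North 4·8=32. Service 456; fixed 214; total 670.
{East, West, Central}: #1→East 3·20=60, #2→West 8·9=72, #3→Central 4·20=80, #4→West 2·24=48, #5→East 3·19=57, #6→East 9·8=72. Service 389; fixed 318; total 707.
{North, South, East, West, Central}: #1→East 3·20=60, #2→North 6·9=54, #3→North 4·20=80, #4→West 2·24=48, #5→North 2·19=38, #6→North 4·8=32. Service 312; fixed 587; total 899.
No other subset beats 664.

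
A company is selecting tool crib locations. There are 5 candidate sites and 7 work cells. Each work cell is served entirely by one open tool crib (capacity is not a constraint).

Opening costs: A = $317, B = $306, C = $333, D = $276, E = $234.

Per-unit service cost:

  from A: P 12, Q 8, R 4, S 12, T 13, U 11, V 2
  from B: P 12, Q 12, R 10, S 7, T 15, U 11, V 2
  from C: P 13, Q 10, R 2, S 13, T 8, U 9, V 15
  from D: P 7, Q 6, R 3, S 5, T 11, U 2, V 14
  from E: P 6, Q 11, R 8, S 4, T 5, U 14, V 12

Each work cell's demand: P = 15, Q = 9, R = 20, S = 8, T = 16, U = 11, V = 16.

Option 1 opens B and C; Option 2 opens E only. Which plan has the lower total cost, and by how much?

Option 1: {B, C}: P→B 12·15=180, Q→C 10·9=90, R→C 2·20=40, S→B 7·8=56, T→C 8·16=128, U→C 9·11=99, V→B 2·16=32. Service 625; fixed 639; total 1264.
Option 2: {E}: P→E 6·15=90, Q→E 11·9=99, R→E 8·20=160, S→E 4·8=32, T→E 5·16=80, U→E 14·11=154, V→E 12·16=192. Service 807; fixed 234; total 1041.
Difference: |1264 − 1041| = 223.

Option 2 is cheaper by 223.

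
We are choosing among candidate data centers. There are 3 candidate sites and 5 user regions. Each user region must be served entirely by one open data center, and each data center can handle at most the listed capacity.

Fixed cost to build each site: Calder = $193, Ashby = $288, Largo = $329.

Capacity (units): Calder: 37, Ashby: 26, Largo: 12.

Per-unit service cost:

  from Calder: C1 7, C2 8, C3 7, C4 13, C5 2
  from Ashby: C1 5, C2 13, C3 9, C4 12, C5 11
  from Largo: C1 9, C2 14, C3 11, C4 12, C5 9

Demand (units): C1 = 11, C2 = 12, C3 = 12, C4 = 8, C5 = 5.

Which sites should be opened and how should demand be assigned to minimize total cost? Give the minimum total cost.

Open {Calder, Ashby}: C1→Ashby 5·11=55, C2→Calder 8·12=96, C3→Calder 7·12=84, C4→Ashby 12·8=96, C5→Calder 2·5=10.
Loads: Calder carries 29/37, Ashby carries 19/26. Service 341; fixed 481; total 822.
Next best feasible plan costs 830.

Minimum total cost: 822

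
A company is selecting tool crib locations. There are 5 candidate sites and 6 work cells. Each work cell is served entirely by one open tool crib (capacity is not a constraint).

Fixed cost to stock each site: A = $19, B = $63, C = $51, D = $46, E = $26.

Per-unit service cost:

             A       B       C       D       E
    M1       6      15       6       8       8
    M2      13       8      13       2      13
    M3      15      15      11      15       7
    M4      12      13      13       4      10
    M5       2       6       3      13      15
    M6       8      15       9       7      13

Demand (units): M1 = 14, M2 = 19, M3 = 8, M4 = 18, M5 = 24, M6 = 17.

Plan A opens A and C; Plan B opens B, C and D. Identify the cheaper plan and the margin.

Plan B is cheaper by 256.

Plan A: {A, C}: M1→A 6·14=84, M2→A 13·19=247, M3→C 11·8=88, M4→A 12·18=216, M5→A 2·24=48, M6→A 8·17=136. Service 819; fixed 70; total 889.
Plan B: {B, C, D}: M1→C 6·14=84, M2→D 2·19=38, M3→C 11·8=88, M4→D 4·18=72, M5→C 3·24=72, M6→D 7·17=119. Service 473; fixed 160; total 633.
Difference: |889 − 633| = 256.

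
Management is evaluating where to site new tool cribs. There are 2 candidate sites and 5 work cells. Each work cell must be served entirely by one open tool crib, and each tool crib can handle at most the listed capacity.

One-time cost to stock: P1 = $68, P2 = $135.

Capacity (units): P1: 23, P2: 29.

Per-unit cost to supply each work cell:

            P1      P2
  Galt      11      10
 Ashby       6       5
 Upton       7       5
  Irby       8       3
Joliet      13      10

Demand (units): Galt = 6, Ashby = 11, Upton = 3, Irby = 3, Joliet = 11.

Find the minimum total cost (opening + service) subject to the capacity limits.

Open {P1, P2}: Galt→P1 11·6=66, Ashby→P2 5·11=55, Upton→P2 5·3=15, Irby→P2 3·3=9, Joliet→P2 10·11=110.
Loads: P1 carries 6/23, P2 carries 28/29. Service 255; fixed 203; total 458.
Next best feasible plan costs 463.

Minimum total cost: 458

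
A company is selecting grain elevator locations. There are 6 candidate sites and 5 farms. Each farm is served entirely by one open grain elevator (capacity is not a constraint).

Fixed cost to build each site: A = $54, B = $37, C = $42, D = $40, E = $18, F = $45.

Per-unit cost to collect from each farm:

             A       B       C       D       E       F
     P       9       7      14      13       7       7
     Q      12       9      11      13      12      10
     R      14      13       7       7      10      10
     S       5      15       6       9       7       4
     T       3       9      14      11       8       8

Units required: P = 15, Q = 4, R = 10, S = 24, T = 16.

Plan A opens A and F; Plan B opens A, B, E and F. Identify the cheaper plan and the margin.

Plan A is cheaper by 51.

Plan A: {A, F}: P→F 7·15=105, Q→F 10·4=40, R→F 10·10=100, S→F 4·24=96, T→A 3·16=48. Service 389; fixed 99; total 488.
Plan B: {A, B, E, F}: P→B 7·15=105, Q→B 9·4=36, R→E 10·10=100, S→F 4·24=96, T→A 3·16=48. Service 385; fixed 154; total 539.
Difference: |488 − 539| = 51.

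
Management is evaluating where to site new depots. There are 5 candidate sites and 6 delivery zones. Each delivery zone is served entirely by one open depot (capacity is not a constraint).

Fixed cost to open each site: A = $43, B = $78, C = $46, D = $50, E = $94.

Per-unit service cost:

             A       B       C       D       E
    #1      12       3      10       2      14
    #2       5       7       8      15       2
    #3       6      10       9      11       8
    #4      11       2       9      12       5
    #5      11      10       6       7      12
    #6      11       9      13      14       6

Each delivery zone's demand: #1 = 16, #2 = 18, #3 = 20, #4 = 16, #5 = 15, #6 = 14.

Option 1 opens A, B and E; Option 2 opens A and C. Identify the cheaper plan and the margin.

Option 1: {A, B, E}: #1→B 3·16=48, #2→E 2·18=36, #3→A 6·20=120, #4→B 2·16=32, #5→B 10·15=150, #6→E 6·14=84. Service 470; fixed 215; total 685.
Option 2: {A, C}: #1→C 10·16=160, #2→A 5·18=90, #3→A 6·20=120, #4→C 9·16=144, #5→C 6·15=90, #6→A 11·14=154. Service 758; fixed 89; total 847.
Difference: |685 − 847| = 162.

Option 1 is cheaper by 162.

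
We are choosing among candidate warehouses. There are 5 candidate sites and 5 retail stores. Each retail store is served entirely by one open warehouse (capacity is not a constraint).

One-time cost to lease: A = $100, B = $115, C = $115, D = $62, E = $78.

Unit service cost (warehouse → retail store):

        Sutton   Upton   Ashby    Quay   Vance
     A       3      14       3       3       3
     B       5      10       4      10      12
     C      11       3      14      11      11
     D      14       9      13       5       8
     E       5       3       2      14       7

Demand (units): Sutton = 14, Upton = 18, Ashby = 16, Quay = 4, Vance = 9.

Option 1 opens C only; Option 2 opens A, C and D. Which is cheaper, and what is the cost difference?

Option 2 is cheaper by 230.

Option 1: {C}: Sutton→C 11·14=154, Upton→C 3·18=54, Ashby→C 14·16=224, Quay→C 11·4=44, Vance→C 11·9=99. Service 575; fixed 115; total 690.
Option 2: {A, C, D}: Sutton→A 3·14=42, Upton→C 3·18=54, Ashby→A 3·16=48, Quay→A 3·4=12, Vance→A 3·9=27. Service 183; fixed 277; total 460.
Difference: |690 − 460| = 230.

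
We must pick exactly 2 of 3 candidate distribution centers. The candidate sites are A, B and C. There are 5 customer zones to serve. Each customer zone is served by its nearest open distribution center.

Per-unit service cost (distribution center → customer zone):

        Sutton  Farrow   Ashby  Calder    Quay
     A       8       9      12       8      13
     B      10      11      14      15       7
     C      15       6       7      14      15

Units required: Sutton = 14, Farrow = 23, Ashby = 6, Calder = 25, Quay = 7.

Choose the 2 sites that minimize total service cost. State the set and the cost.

With exactly 2 open, each customer zone uses its cheapest among the chosen.
{A, C}: Sutton→A 8·14=112, Farrow→C 6·23=138, Ashby→C 7·6=42, Calder→A 8·25=200, Quay→A 13·7=91. Service cost 583.
{A, B}: service cost 640
{B, C}: service cost 719
Among all 3 size-2 choices, {A, C} is lowest.

Choose A and C; total service cost 583.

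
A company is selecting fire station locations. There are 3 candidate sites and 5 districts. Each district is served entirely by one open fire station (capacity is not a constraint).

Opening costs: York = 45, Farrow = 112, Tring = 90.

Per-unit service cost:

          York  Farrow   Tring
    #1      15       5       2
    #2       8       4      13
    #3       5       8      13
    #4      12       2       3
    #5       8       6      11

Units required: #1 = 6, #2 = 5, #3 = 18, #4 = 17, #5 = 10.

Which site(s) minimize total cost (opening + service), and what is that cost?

For any fixed open set, each district goes to its cheapest open site; total = fixed + service.
{York, Farrow}: #1→Farrow 5·6=30, #2→Farrow 4·5=20, #3→York 5·18=90, #4→Farrow 2·17=34, #5→Farrow 6·10=60. Service 234; fixed 157; total 391.
{Farrow}: service 288 + fixed 112 = 400
{York, Tring}: service 273 + fixed 135 = 408
{York, Farrow, Tring}: service 216 + fixed 247 = 463
No other subset beats 391.

Open York and Farrow; minimum total cost 391.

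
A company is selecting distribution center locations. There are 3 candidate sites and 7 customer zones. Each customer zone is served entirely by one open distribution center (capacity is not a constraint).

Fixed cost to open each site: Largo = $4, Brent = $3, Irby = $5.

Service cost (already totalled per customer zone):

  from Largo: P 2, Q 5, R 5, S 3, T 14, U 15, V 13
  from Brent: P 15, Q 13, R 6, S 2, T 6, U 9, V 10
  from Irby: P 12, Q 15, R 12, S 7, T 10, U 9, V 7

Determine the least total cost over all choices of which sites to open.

For any fixed open set, each customer zone goes to its cheapest open site; total = fixed + service.
{Largo, Brent}: P→Largo 2, Q→Largo 5, R→Largo 5, S→Brent 2, T→Brent 6, U→Brent 9, V→Brent 10. Service 39; fixed 7; total 46.
{Largo, Brent, Irby}: service 36 + fixed 12 = 48
{Largo, Irby}: P→Largo 2, Q→Largo 5, R→Largo 5, S→Largo 3, T→Irby 10, U→Irby 9, V→Irby 7. Service 41; fixed 9; total 50.
{Brent}: P→Brent 15, Q→Brent 13, R→Brent 6, S→Brent 2, T→Brent 6, U→Brent 9, V→Brent 10. Service 61; fixed 3; total 64.
(All 7 nonempty subsets were checked; Largo and Brent is lowest.)

Minimum total cost: 46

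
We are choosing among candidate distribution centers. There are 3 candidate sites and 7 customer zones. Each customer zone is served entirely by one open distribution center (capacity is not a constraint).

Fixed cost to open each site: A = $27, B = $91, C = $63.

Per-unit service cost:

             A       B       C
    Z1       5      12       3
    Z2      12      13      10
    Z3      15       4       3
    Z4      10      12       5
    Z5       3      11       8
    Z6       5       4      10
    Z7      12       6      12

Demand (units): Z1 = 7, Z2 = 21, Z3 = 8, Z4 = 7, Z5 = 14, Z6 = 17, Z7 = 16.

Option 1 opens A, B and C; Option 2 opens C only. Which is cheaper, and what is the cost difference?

Option 1: {A, B, C}: Z1→C 3·7=21, Z2→C 10·21=210, Z3→C 3·8=24, Z4→C 5·7=35, Z5→A 3·14=42, Z6→B 4·17=68, Z7→B 6·16=96. Service 496; fixed 181; total 677.
Option 2: {C}: Z1→C 3·7=21, Z2→C 10·21=210, Z3→C 3·8=24, Z4→C 5·7=35, Z5→C 8·14=112, Z6→C 10·17=170, Z7→C 12·16=192. Service 764; fixed 63; total 827.
Difference: |677 − 827| = 150.

Option 1 is cheaper by 150.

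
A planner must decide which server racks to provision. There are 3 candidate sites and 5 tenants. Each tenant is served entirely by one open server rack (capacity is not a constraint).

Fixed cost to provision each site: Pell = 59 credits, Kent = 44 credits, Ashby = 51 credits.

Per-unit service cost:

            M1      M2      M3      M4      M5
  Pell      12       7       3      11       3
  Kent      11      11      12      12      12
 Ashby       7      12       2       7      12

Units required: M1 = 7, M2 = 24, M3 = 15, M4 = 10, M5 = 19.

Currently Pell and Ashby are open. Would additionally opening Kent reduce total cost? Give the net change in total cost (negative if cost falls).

No — net change +44 (cost rises by 44).

Current service cost with {Pell, Ashby}: 374.
Adding Kent: each tenant re-picks its cheapest; new service cost 374, saving 0.
Extra fixed cost: 44. Net change = 44 − 0 = 44.
(Totals: 484 → 528.)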